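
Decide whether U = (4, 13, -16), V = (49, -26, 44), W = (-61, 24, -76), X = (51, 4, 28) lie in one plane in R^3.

With U as base: UV = (45, -39, 60), UW = (-65, 11, -60), UX = (47, -9, 44).
UW × UX = (-56, 40, 68).
UV · (UW × UX) = 0.
The scalar triple product vanishes, so the four points are coplanar.

Yes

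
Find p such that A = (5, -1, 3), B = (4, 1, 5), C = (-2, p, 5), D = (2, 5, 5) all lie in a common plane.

Normal to plane ABD: n = (-8, -4, 0); plane equation n·P = -36.
Requiring n·C = -36: (-4)p + (16) = -36.
So p = 13.

13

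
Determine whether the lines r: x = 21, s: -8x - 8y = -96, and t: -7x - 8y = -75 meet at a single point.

Yes

Lines aᵢx + bᵢy = cᵢ with pairwise distinct directions are concurrent exactly when det[aᵢ bᵢ cᵢ] = 0.
Here the determinant is 0.
It vanishes, so the lines are concurrent at (21, -9).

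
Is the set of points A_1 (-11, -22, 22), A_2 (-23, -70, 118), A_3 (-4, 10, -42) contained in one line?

No

A_1A_2 = (-12, -48, 96), A_1A_3 = (7, 32, -64).
A_1A_2 × A_1A_3 = (0, -96, -48).
The cross product is nonzero, so the points do not lie on one line.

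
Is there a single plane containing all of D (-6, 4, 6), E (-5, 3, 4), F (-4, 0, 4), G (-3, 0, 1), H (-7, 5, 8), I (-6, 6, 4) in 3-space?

Yes

The plane through D, E, F has normal n = DE × DF = (-6, -2, -2) and equation n·P = 16.
Checking the remaining points: n·G = 16, n·H = 16, n·I = 16.
All equal 16, so all 6 points lie in one plane.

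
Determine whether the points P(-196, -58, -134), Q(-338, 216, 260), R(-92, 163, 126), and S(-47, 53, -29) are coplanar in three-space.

Yes

A normal to the plane through P, Q, R is n = PQ × PR = (-15834, 77896, -59878).
The plane has equation n·X = 6609148. For S: n·S = 6609148.
Equal, so S lies in the plane and all four are coplanar.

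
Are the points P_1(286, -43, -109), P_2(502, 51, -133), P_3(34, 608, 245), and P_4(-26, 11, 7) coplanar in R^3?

With P_1 as base: P_1P_2 = (216, 94, -24), P_1P_3 = (-252, 651, 354), P_1P_4 = (-312, 54, 116).
P_1P_3 × P_1P_4 = (56400, -81216, 189504).
P_1P_2 · (P_1P_3 × P_1P_4) = 0.
The scalar triple product vanishes, so the four points are coplanar.

Yes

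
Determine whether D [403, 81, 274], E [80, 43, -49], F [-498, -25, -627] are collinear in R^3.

DE = (-323, -38, -323), DF = (-901, -106, -901).
DE × DF = (0, 0, 0).
The cross product vanishes, so the three points are collinear.

Yes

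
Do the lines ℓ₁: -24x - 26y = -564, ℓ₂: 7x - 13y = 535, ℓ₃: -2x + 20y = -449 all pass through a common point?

Intersecting ℓ₁ and ℓ₂: solving the 2×2 system gives (x, y) = (43, -18).
Substitute into ℓ₃: (-2)(43) + (20)(-18) = -446.
But ℓ₃ requires -449 ≠ -446, so the three lines have no common point.

No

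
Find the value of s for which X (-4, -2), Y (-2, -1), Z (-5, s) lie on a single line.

-5/2

Collinearity: (Z − X) must be parallel to (Y − X) = (2, 1).
Cross-multiplying the components: (s − (-2))·(2) = (-1)·(1).
Solving gives s = -5/2.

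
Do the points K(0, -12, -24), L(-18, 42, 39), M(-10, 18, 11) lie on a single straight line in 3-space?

Yes

KL = (-18, 54, 63), KM = (-10, 30, 35).
Each component of KM is 5/9 times the corresponding component of KL, so KM = 5/9·KL and the points are collinear.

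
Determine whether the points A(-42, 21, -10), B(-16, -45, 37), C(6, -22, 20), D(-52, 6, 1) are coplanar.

Yes

With A as base: AB = (26, -66, 47), AC = (48, -43, 30), AD = (-10, -15, 11).
AC × AD = (-23, -828, -1150).
AB · (AC × AD) = 0.
The scalar triple product vanishes, so the four points are coplanar.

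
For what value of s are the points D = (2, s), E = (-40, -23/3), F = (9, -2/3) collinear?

-5/3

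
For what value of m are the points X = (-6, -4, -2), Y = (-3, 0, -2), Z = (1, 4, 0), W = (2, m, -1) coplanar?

6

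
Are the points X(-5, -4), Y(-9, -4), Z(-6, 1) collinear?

XY = (-4, 0), XZ = (-1, 5).
If collinear, XZ would be a scalar multiple of XY. But (-4)·(5) ≠ (0)·(-1) (difference -20), so they are not parallel; the points are not collinear.

No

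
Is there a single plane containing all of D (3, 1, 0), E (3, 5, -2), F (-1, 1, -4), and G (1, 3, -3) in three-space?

Yes

With D as base: DE = (0, 4, -2), DF = (-4, 0, -4), DG = (-2, 2, -3).
DF × DG = (8, -4, -8).
DE · (DF × DG) = 0.
The scalar triple product vanishes, so the four points are coplanar.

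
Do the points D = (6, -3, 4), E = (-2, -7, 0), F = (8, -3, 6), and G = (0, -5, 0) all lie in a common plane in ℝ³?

Yes

With D as base: DE = (-8, -4, -4), DF = (2, 0, 2), DG = (-6, -2, -4).
DF × DG = (4, -4, -4).
DE · (DF × DG) = 0.
The scalar triple product vanishes, so the four points are coplanar.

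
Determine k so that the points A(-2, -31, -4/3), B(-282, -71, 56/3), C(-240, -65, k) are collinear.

Direction AB = (-280, -40, 20). From the x-coordinate of C, the parameter along the line is τ = (-240 − (-2))/(-280) = 17/20.
Then k = (-4/3) + 17/20·(20) = 47/3.

47/3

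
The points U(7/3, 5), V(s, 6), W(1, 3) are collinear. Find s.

Collinearity: (V − U) must be parallel to (W − U) = (-4/3, -2).
Cross-multiplying the components: (s − 7/3)·(-2) = (1)·(-4/3).
Solving gives s = 3.

3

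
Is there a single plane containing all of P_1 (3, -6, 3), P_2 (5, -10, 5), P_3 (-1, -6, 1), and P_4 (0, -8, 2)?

Yes

A normal to the plane through P_1, P_2, P_3 is n = P_1P_2 × P_1P_3 = (8, -4, -16).
The plane has equation n·P = 0. For P_4: n·P_4 = 0.
Equal, so P_4 lies in the plane and all four are coplanar.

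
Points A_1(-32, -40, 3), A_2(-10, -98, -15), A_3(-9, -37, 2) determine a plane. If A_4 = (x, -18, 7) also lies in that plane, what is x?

A normal to the plane is n = A_1A_2 × A_1A_3 = (112, -392, 1400).
A_4 lies in the plane iff n · A_1A_4 = 0.
This gives (112)x + (560) = 0, so x = -5.

-5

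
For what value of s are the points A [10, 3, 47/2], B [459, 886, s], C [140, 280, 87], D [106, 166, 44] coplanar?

196

The points are coplanar iff AB · (AC × AD) = 0.
Expanding, this is linear in s: (-5402)s + (1058792) = 0.
So s = 196.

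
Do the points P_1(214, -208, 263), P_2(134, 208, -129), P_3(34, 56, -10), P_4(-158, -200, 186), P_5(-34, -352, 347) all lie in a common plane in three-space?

The plane through P_1, P_2, P_3 has normal n = P_1P_2 × P_1P_3 = (-10080, 48720, 53760) and equation n·P = 1848000.
Checking the remaining points: n·P_4 = 1848000, n·P_5 = 1848000.
All equal 1848000, so all 5 points lie in one plane.

Yes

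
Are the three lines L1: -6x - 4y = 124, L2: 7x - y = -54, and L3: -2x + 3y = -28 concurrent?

Yes

Lines aᵢx + bᵢy = cᵢ with pairwise distinct directions are concurrent exactly when det[aᵢ bᵢ cᵢ] = 0.
Here the determinant is 0.
It vanishes, so the lines are concurrent at (-10, -16).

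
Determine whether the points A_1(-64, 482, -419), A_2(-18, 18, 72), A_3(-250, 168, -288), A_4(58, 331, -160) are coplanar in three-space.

With A_1 as base: A_1A_2 = (46, -464, 491), A_1A_3 = (-186, -314, 131), A_1A_4 = (122, -151, 259).
A_1A_3 × A_1A_4 = (-61545, 64156, 66394).
A_1A_2 · (A_1A_3 × A_1A_4) = 0.
The scalar triple product vanishes, so the four points are coplanar.

Yes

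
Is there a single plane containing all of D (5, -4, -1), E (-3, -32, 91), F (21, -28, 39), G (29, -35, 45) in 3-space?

The four points are coplanar iff the 3×3 determinant with rows DE, DF, DG is zero.
Rows: (-8, -28, 92), (16, -24, 40), (24, -31, 46).
Expanding along the first row: (-8)(136) − (-28)(-224) + (92)(80) = 0.
Zero determinant ⇒ coplanar.

Yes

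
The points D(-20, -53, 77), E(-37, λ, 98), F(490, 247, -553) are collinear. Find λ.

-63

Direction DF = (510, 300, -630). From the x-coordinate of E, the parameter along the line is τ = (-37 − (-20))/510 = -1/30.
Then λ = (-53) + (-1/30)·(300) = -63.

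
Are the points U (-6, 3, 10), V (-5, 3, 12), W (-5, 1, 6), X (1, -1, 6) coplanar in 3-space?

No

With U as base: UV = (1, 0, 2), UW = (1, -2, -4), UX = (7, -4, -4).
UW × UX = (-8, -24, 10).
UV · (UW × UX) = 12.
Since 12 ≠ 0, the four points are not coplanar.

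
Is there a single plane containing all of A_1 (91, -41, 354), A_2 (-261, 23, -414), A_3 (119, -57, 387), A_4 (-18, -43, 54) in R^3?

The four points are coplanar iff the 3×3 determinant with rows A_1A_2, A_1A_3, A_1A_4 is zero.
Rows: (-352, 64, -768), (28, -16, 33), (-109, -2, -300).
Expanding along the first row: (-352)(4866) − (64)(-4803) + (-768)(-1800) = -23040.
Nonzero ⇒ not coplanar.

No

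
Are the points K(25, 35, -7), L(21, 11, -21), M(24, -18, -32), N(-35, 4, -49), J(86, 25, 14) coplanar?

The plane through K, L, M has normal n = KL × KM = (-142, -86, 188) and equation n·P = -7876.
Checking the remaining points: n·N = -4586, n·J = -11730.
Since n·N = -4586 ≠ -7876, N is off the plane and the points are not all coplanar.

No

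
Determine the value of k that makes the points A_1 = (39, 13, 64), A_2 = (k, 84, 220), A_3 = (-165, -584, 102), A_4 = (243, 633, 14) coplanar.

183

The points are coplanar iff A_1A_2 · (A_1A_3 × A_1A_4) = 0.
Expanding, this is linear in k: (6290)k + (-1151070) = 0.
So k = 183.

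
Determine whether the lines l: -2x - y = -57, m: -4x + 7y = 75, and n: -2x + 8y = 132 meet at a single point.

Yes

Intersecting l and m: solving the 2×2 system gives (x, y) = (18, 21).
Substitute into n: (-2)(18) + (8)(21) = 132.
This equals 132, so (18, 21) lies on all three lines and they are concurrent.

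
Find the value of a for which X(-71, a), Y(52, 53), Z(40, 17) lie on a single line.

-316

Collinearity: (X − Y) must be parallel to (Z − Y) = (-12, -36).
Cross-multiplying the components: (a − 53)·(-12) = (-123)·(-36).
Solving gives a = -316.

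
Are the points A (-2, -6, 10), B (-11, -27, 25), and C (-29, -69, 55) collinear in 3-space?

AB = (-9, -21, 15), AC = (-27, -63, 45).
Each component of AC is 3 times the corresponding component of AB, so AC = 3·AB and the points are collinear.

Yes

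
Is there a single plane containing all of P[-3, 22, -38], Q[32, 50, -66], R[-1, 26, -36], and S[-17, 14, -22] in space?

Yes

A normal to the plane through P, Q, R is n = PQ × PR = (168, -126, 84).
The plane has equation n·X = -6468. For S: n·S = -6468.
Equal, so S lies in the plane and all four are coplanar.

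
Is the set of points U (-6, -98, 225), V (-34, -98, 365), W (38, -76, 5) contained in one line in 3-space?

UV = (-28, 0, 140), UW = (44, 22, -220).
UV × UW = (-3080, 0, -616).
The cross product is nonzero, so the points do not lie on one line.

No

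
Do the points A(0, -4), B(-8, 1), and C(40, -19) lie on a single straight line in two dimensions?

AB = (-8, 5), AC = (40, -15).
det[AB; AC] = (-8)(-15) − (5)(40) = -80.
The determinant is nonzero, so they are not collinear.

No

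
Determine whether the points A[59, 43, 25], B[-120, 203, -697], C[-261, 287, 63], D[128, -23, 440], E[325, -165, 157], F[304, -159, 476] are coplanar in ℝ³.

Yes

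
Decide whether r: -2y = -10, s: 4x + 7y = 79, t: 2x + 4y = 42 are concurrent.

Yes

The three lines meet at one point iff the augmented coefficient matrix [aᵢ bᵢ cᵢ] has rank < 3, i.e. its determinant vanishes.
Here the determinant is 0.
It vanishes, so the lines are concurrent at (11, 5).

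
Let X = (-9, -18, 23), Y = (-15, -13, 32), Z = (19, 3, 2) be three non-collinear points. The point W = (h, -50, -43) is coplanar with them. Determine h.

37

Coplanarity requires XY · (XZ × XW) = 0.
XY = (-6, 5, 9), XZ = (28, 21, -21); the triple product is linear in h with coefficient -294 and constant term 10878.
Setting it to zero: h = 37.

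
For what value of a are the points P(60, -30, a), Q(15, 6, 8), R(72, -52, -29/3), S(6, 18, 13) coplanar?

5/3

The points are coplanar iff PQ · (PR × PS) = 0.
Expanding, this is linear in a: (-162)a + (270) = 0.
So a = 5/3.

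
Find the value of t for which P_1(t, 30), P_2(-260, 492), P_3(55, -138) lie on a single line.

Collinearity: (P_1 − P_2) must be parallel to (P_3 − P_2) = (315, -630).
Cross-multiplying the components: (t − (-260))·(-630) = (-462)·(315).
Solving gives t = -29.

-29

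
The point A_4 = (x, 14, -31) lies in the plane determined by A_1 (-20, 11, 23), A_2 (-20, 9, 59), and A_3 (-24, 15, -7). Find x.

-20

The plane through A_1, A_2, A_3 has equation −84x − 144y − 8z = -88.
Substituting A_4: (-84)x + (-1768) = -88, so x = -20.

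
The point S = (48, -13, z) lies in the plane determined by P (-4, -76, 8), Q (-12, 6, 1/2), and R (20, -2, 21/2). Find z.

39/2

A normal to the plane is n = PQ × PR = (760, -160, -2560).
S lies in the plane iff n · PS = 0.
This gives (-2560)z + (49920) = 0, so z = 39/2.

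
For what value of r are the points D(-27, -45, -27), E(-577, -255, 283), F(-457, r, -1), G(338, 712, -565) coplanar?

Coplanarity ⇔ det[DE; DF; DG] = 0.
Expanding, this is linear in r: (182750)r + (-35270750) = 0.
So r = 193.

193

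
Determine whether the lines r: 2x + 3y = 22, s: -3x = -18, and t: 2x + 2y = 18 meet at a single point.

Lines aᵢx + bᵢy = cᵢ with pairwise distinct directions are concurrent exactly when det[aᵢ bᵢ cᵢ] = 0.
Here the determinant is -6.
Nonzero, so no common point exists.

No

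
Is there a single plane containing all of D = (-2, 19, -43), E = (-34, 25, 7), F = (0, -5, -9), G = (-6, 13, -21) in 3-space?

The four points are coplanar iff the 3×3 determinant with rows DE, DF, DG is zero.
Rows: (-32, 6, 50), (2, -24, 34), (-4, -6, 22).
Expanding along the first row: (-32)(-324) − (6)(180) + (50)(-108) = 3888.
Nonzero ⇒ not coplanar.

No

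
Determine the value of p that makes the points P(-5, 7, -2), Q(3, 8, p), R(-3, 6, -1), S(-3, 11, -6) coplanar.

-3

Coplanarity ⇔ det[PQ; PR; PS] = 0.
Expanding, this is linear in p: (10)p + (30) = 0.
So p = -3.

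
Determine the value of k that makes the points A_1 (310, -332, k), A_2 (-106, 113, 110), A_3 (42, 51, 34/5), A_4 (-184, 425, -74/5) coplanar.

The points are coplanar iff A_1A_2 · (A_1A_3 × A_1A_4) = 0.
Expanding, this is linear in k: (-41340)k + (-264576) = 0.
So k = -32/5.

-32/5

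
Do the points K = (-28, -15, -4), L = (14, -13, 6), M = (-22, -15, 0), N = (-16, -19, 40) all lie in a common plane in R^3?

The four points are coplanar iff the 3×3 determinant with rows KL, KM, KN is zero.
Rows: (42, 2, 10), (6, 0, 4), (12, -4, 44).
Expanding along the first row: (42)(16) − (2)(216) + (10)(-24) = 0.
Zero determinant ⇒ coplanar.

Yes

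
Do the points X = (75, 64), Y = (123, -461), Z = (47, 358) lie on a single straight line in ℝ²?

XY = (48, -525), XZ = (-28, 294).
Twice the signed area of △XYZ is (48)(294) − (-525)(-28) = -588.
The area is nonzero, so the three points are not collinear.

No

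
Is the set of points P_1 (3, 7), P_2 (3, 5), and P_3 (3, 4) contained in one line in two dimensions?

Yes

P_1P_2 = (0, -2), P_1P_3 = (0, -3).
Checking proportionality: P_1P_3 = 3/2·P_1P_2, so the vectors are parallel and the points are collinear.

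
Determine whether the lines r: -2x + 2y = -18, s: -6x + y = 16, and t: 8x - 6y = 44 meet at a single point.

Yes

Intersecting r and s: solving the 2×2 system gives (x, y) = (-5, -14).
Substitute into t: (8)(-5) + (-6)(-14) = 44.
This equals 44, so (-5, -14) lies on all three lines and they are concurrent.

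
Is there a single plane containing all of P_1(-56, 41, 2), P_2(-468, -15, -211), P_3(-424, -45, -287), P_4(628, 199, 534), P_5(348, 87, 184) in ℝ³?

The plane through P_1, P_2, P_3 has normal n = P_1P_2 × P_1P_3 = (-2134, -40684, 14824) and equation n·P = -1518892.
Checking the remaining points: n·P_4 = -1520252, n·P_5 = -1554524.
Since n·P_4 = -1520252 ≠ -1518892, P_4 is off the plane and the points are not all coplanar.

No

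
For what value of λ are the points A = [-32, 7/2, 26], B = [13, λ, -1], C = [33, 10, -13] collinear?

Collinearity requires AB × AC = 0; each component is linear in λ.
The x-component gives (-39)λ + (312) = 0, so λ = 8.
The remaining components then also vanish.

8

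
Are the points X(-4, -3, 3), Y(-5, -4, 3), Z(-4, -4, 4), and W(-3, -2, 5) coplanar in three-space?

With X as base: XY = (-1, -1, 0), XZ = (0, -1, 1), XW = (1, 1, 2).
XZ × XW = (-3, 1, 1).
XY · (XZ × XW) = 2.
Since 2 ≠ 0, the four points are not coplanar.

No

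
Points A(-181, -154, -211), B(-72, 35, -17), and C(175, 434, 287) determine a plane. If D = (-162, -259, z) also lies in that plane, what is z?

A normal to the plane is n = AB × AC = (-19950, 14782, -3192).
D lies in the plane iff n · AD = 0.
This gives (-3192)z + (-2604672) = 0, so z = -816.

-816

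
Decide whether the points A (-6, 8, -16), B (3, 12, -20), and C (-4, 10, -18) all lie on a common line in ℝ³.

AB = (9, 4, -4), AC = (2, 2, -2).
AB × AC = (0, 10, 10).
The cross product is nonzero, so the points do not lie on one line.

No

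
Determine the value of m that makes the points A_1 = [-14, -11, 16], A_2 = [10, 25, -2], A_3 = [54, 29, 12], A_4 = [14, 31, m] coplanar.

-5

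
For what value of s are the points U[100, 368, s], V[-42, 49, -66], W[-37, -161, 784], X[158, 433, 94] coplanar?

-131

The points are coplanar iff UV · (UW × UX) = 0.
Expanding, this is linear in s: (-43920)s + (-5753520) = 0.
So s = -131.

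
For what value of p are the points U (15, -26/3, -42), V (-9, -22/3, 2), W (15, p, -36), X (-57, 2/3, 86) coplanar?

Normal to plane UVX: n = (-240, -96, -128); plane equation n·P = 2608.
Requiring n·W = 2608: (-96)p + (1008) = 2608.
So p = -50/3.

-50/3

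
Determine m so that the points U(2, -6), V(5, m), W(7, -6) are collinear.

-6

The three points are collinear iff det[UV; UW] = 0.
This determinant is linear in m: (-5)m + (-30) = 0, so m = -6.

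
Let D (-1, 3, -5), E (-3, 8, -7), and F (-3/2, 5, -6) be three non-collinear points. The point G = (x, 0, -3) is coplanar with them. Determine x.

Coplanarity requires DE · (DF × DG) = 0.
DE = (-2, 5, -2), DF = (-1/2, 2, -1); the triple product is linear in x with coefficient -1 and constant term -1.
Setting it to zero: x = -1.

-1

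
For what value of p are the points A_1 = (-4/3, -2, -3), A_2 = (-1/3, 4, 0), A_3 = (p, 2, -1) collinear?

-2/3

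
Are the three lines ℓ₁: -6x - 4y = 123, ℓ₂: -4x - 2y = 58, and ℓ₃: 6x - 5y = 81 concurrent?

No

The three lines meet at one point iff the augmented coefficient matrix [aᵢ bᵢ cᵢ] has rank < 3, i.e. its determinant vanishes.
Here the determinant is 480.
Nonzero, so no common point exists.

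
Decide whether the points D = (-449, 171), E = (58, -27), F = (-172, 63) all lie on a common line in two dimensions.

DE = (507, -198), DF = (277, -108).
Twice the signed area of △DEF is (507)(-108) − (-198)(277) = 90.
The area is nonzero, so the three points are not collinear.

No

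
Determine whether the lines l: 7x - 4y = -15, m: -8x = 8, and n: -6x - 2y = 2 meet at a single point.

The three lines meet at one point iff the augmented coefficient matrix [aᵢ bᵢ cᵢ] has rank < 3, i.e. its determinant vanishes.
Here the determinant is 0.
It vanishes, so the lines are concurrent at (-1, 2).

Yes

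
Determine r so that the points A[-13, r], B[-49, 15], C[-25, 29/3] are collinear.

7

The three points are collinear iff det[AB; AC] = 0.
This determinant is linear in r: (24)r + (-168) = 0, so r = 7.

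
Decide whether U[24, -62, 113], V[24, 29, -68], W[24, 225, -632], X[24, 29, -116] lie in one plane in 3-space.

Yes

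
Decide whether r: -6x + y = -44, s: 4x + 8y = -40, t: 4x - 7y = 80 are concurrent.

Yes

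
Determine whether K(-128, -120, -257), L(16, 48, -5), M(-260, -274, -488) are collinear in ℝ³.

KL = (144, 168, 252), KM = (-132, -154, -231).
KL × KM = (0, 0, 0).
The cross product vanishes, so the three points are collinear.

Yes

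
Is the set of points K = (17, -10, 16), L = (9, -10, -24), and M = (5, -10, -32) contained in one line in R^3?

No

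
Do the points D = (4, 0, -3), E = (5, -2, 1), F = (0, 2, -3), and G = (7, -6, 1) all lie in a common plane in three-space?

No

The four points are coplanar iff the 3×3 determinant with rows DE, DF, DG is zero.
Rows: (1, -2, 4), (-4, 2, 0), (3, -6, 4).
Expanding along the first row: (1)(8) − (-2)(-16) + (4)(18) = 48.
Nonzero ⇒ not coplanar.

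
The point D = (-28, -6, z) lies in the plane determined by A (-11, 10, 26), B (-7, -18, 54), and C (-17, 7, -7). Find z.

-66

The plane through A, B, C has equation 1008x − 36y − 180z = -16128.
Substituting D: (-180)z + (-28008) = -16128, so z = -66.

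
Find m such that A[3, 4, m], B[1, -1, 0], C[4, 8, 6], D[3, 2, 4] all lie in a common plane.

Coplanarity ⇔ det[AB; AC; AD] = 0.
Expanding, this is linear in m: (9)m + (-36) = 0.
So m = 4.

4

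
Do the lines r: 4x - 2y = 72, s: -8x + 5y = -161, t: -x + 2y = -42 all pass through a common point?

The three lines meet at one point iff the augmented coefficient matrix [aᵢ bᵢ cᵢ] has rank < 3, i.e. its determinant vanishes.
Here the determinant is 6.
Nonzero, so no common point exists.

No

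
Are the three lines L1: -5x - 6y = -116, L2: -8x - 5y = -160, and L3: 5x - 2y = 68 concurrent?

No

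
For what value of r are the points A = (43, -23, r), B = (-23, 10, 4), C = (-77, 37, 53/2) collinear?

-47/2

Collinearity requires AB × AC = 0; each component is linear in r.
The x-component gives (27)r + (1269/2) = 0, so r = -47/2.
The remaining components then also vanish.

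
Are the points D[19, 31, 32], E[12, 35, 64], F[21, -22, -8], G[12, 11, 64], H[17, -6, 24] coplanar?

The plane through D, E, F has normal n = DE × DF = (1536, -216, 363) and equation n·P = 34104.
Checking the remaining points: n·G = 39288, n·H = 36120.
Since n·G = 39288 ≠ 34104, G is off the plane and the points are not all coplanar.

No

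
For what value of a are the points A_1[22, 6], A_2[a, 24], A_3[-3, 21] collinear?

-8

Collinearity: (A_2 − A_1) must be parallel to (A_3 − A_1) = (-25, 15).
Cross-multiplying the components: (a − 22)·(15) = (18)·(-25).
Solving gives a = -8.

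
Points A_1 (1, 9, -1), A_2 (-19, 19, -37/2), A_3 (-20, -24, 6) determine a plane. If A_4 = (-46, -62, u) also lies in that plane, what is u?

13

A normal to the plane is n = A_1A_2 × A_1A_3 = (-1015/2, 1015/2, 870).
A_4 lies in the plane iff n · A_1A_4 = 0.
This gives (870)u + (-11310) = 0, so u = 13.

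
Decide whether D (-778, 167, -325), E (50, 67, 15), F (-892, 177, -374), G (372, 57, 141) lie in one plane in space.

The four points are coplanar iff the 3×3 determinant with rows DE, DF, DG is zero.
Rows: (828, -100, 340), (-114, 10, -49), (1150, -110, 466).
Expanding along the first row: (828)(-730) − (-100)(3226) + (340)(1040) = 71760.
Nonzero ⇒ not coplanar.

No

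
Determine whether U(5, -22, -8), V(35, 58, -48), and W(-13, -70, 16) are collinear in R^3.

UV = (30, 80, -40), UW = (-18, -48, 24).
Each component of UW is -3/5 times the corresponding component of UV, so UW = -3/5·UV and the points are collinear.

Yes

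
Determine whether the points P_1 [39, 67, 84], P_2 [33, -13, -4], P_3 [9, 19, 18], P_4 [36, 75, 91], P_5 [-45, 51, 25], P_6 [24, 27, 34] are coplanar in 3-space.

The plane through P_1, P_2, P_3 has normal n = P_1P_2 × P_1P_3 = (1056, 2244, -2112) and equation n·P = 14124.
Checking the remaining points: n·P_4 = 14124, n·P_5 = 14124, n·P_6 = 14124.
All equal 14124, so all 6 points lie in one plane.

Yes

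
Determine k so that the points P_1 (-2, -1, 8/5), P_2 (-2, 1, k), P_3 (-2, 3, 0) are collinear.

Direction P_1P_3 = (0, 4, -8/5). From the y-coordinate of P_2, the parameter along the line is τ = (1 − (-1))/4 = 1/2.
Then k = 8/5 + 1/2·(-8/5) = 4/5.

4/5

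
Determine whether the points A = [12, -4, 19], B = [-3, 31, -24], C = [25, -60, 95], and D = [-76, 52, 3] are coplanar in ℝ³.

The four points are coplanar iff the 3×3 determinant with rows AB, AC, AD is zero.
Rows: (-15, 35, -43), (13, -56, 76), (-88, 56, -16).
Expanding along the first row: (-15)(-3360) − (35)(6480) + (-43)(-4200) = 4200.
Nonzero ⇒ not coplanar.

No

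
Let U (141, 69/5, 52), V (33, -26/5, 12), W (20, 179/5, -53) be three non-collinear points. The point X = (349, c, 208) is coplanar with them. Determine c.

-32/5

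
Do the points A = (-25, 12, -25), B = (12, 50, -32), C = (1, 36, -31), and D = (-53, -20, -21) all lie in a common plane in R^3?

Yes

With A as base: AB = (37, 38, -7), AC = (26, 24, -6), AD = (-28, -32, 4).
AC × AD = (-96, 64, -160).
AB · (AC × AD) = 0.
The scalar triple product vanishes, so the four points are coplanar.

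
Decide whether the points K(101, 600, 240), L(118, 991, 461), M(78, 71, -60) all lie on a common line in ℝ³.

KL = (17, 391, 221), KM = (-23, -529, -300).
Comparing components 2 and 3: (391)(-300) − (221)(-529) = -391 ≠ 0, so KL and KM are not parallel and the points are not collinear.

No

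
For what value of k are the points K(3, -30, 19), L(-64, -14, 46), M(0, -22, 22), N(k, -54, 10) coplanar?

12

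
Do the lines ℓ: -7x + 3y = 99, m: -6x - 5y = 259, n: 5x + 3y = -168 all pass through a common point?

No

Intersecting ℓ and m: solving the 2×2 system gives (x, y) = (-24, -23).
Substitute into n: (5)(-24) + (3)(-23) = -189.
But n requires -168 ≠ -189, so the three lines have no common point.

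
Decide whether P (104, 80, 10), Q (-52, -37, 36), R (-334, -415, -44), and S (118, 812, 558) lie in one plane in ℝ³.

Yes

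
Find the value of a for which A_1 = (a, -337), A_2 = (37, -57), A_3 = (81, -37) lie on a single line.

-579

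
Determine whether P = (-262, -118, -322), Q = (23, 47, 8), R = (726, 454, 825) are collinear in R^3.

PQ = (285, 165, 330), PR = (988, 572, 1147).
Comparing components 2 and 3: (165)(1147) − (330)(572) = 495 ≠ 0, so PQ and PR are not parallel and the points are not collinear.

No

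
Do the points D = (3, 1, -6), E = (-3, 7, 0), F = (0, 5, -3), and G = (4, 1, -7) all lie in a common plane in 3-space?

A normal to the plane through D, E, F is n = DE × DF = (-6, 0, -6).
The plane has equation n·P = 18. For G: n·G = 18.
Equal, so G lies in the plane and all four are coplanar.

Yes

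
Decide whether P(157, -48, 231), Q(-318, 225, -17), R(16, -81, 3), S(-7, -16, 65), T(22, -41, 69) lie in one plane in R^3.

The plane through P, Q, R has normal n = PQ × PR = (-70428, -73332, 54168) and equation n·X = 4975548.
Checking the remaining points: n·S = 5187228, n·T = 5194788.
Since n·S = 5187228 ≠ 4975548, S is off the plane and the points are not all coplanar.

No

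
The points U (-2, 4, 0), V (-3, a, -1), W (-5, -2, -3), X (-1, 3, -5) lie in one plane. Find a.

2

Normal to plane UWX: n = (27, -18, 9); plane equation n·P = -126.
Requiring n·V = -126: (-18)a + (-90) = -126.
So a = 2.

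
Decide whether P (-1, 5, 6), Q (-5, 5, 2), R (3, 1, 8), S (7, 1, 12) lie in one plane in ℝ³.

With P as base: PQ = (-4, 0, -4), PR = (4, -4, 2), PS = (8, -4, 6).
PR × PS = (-16, -8, 16).
PQ · (PR × PS) = 0.
The scalar triple product vanishes, so the four points are coplanar.

Yes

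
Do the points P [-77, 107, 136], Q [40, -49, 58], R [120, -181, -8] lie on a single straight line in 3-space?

PQ = (117, -156, -78), PR = (197, -288, -144).
PQ × PR = (0, 1482, -2964).
The cross product is nonzero, so the points do not lie on one line.

No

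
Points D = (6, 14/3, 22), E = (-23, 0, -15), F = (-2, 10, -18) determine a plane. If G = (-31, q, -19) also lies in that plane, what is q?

-8/3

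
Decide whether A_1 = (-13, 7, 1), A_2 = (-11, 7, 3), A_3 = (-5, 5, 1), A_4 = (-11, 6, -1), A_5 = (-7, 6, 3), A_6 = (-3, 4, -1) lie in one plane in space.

Yes

The plane through A_1, A_2, A_3 has normal n = A_1A_2 × A_1A_3 = (4, 16, -4) and equation n·P = 56.
Checking the remaining points: n·A_4 = 56, n·A_5 = 56, n·A_6 = 56.
All equal 56, so all 6 points lie in one plane.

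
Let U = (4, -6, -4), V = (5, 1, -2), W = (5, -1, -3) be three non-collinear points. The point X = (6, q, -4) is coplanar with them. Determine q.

The plane through U, V, W has equation −3x + 1y − 2z = -10.
Substituting X: (1)q + (-10) = -10, so q = 0.

0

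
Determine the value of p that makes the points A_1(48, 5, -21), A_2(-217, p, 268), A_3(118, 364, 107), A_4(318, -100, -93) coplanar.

The points are coplanar iff A_1A_2 · (A_1A_3 × A_1A_4) = 0.
Expanding, this is linear in p: (39600)p + (-27046800) = 0.
So p = 683.

683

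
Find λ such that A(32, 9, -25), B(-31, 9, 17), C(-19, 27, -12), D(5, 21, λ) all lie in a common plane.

-21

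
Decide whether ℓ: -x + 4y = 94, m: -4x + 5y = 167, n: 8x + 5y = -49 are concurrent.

Yes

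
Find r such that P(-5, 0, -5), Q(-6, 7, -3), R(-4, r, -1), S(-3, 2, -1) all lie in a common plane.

5

Normal to plane PQS: n = (24, 8, -16); plane equation n·X = -40.
Requiring n·R = -40: (8)r + (-80) = -40.
So r = 5.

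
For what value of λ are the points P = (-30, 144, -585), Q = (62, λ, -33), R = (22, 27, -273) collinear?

-63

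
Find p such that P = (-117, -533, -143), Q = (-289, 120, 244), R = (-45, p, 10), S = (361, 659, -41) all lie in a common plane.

The points are coplanar iff PQ · (PR × PS) = 0.
Expanding, this is linear in p: (-202530)p + (-405060) = 0.
So p = -2.

-2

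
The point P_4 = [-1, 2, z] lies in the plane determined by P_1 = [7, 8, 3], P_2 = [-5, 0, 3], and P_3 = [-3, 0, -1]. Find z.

A normal to the plane is n = P_1P_2 × P_1P_3 = (32, -48, 16).
P_4 lies in the plane iff n · P_1P_4 = 0.
This gives (16)z + (-16) = 0, so z = 1.

1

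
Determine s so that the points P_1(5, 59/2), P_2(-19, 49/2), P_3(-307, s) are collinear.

The three points are collinear iff det[P_1P_2; P_1P_3] = 0.
This determinant is linear in s: (-24)s + (-852) = 0, so s = -71/2.

-71/2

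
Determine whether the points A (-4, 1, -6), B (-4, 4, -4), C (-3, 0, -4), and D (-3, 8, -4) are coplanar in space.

No

The four points are coplanar iff the 3×3 determinant with rows AB, AC, AD is zero.
Rows: (0, 3, 2), (1, -1, 2), (1, 7, 2).
Expanding along the first row: (0)(-16) − (3)(0) + (2)(8) = 16.
Nonzero ⇒ not coplanar.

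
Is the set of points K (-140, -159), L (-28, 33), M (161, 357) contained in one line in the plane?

Yes

KL = (112, 192), KM = (301, 516).
Checking proportionality: KM = 43/16·KL, so the vectors are parallel and the points are collinear.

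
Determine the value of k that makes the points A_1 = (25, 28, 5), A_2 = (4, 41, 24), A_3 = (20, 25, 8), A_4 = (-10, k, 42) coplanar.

The points are coplanar iff A_1A_2 · (A_1A_3 × A_1A_4) = 0.
Expanding, this is linear in k: (-32)k + (2272) = 0.
So k = 71.

71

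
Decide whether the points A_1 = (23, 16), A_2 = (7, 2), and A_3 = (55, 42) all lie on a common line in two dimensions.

A_1A_2 = (-16, -14), A_1A_3 = (32, 26).
Twice the signed area of △A_1A_2A_3 is (-16)(26) − (-14)(32) = 32.
The area is nonzero, so the three points are not collinear.

No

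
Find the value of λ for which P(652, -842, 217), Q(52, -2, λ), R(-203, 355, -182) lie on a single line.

-63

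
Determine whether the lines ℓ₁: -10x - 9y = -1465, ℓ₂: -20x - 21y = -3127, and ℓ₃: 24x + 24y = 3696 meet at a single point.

Intersecting ℓ₁ and ℓ₂: solving the 2×2 system gives (x, y) = (437/5, 197/3).
Substitute into ℓ₃: (24)(437/5) + (24)(197/3) = 18368/5.
But ℓ₃ requires 3696 ≠ 18368/5, so the three lines have no common point.

No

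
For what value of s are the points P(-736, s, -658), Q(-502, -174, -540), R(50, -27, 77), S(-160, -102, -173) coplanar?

-57

Coplanarity ⇔ det[PQ; PR; PS] = 0.
Expanding, this is linear in s: (-8430)s + (-480510) = 0.
So s = -57.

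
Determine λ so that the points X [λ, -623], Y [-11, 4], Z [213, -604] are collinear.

220

The three points are collinear iff det[XY; XZ] = 0.
This determinant is linear in λ: (608)λ + (-133760) = 0, so λ = 220.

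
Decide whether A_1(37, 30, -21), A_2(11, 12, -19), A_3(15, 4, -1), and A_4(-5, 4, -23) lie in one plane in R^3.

A normal to the plane through A_1, A_2, A_3 is n = A_1A_2 × A_1A_3 = (-308, 476, 280).
The plane has equation n·P = -2996. For A_4: n·A_4 = -2996.
Equal, so A_4 lies in the plane and all four are coplanar.

Yes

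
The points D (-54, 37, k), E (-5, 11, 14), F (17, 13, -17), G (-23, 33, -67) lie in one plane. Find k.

-54

Coplanarity ⇔ det[DE; DF; DG] = 0.
Expanding, this is linear in k: (-520)k + (-28080) = 0.
So k = -54.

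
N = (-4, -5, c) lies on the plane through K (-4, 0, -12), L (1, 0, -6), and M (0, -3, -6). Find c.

A normal to the plane is n = KL × KM = (18, -6, -15).
N lies in the plane iff n · KN = 0.
This gives (-15)c + (-150) = 0, so c = -10.

-10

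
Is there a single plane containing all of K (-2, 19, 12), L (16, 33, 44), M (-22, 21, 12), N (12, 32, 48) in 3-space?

With K as base: KL = (18, 14, 32), KM = (-20, 2, 0), KN = (14, 13, 36).
KM × KN = (72, 720, -288).
KL · (KM × KN) = 2160.
Since 2160 ≠ 0, the four points are not coplanar.

No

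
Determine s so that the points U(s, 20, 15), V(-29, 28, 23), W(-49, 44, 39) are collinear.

-19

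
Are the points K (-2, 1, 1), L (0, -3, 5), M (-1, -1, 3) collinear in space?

Yes

KL = (2, -4, 4), KM = (1, -2, 2).
Each component of KM is 1/2 times the corresponding component of KL, so KM = 1/2·KL and the points are collinear.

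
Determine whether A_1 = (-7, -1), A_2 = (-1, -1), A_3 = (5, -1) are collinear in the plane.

Yes

A_1A_2 = (6, 0), A_1A_3 = (12, 0).
det[A_1A_2; A_1A_3] = (6)(0) − (0)(12) = 0.
The determinant is zero, so the points are collinear.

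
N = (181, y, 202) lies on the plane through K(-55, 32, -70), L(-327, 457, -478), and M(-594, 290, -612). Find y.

A normal to the plane is n = KL × KM = (-125086, 72488, 158899).
N lies in the plane iff n · KN = 0.
This gives (72488)y + (11380616) = 0, so y = -157.

-157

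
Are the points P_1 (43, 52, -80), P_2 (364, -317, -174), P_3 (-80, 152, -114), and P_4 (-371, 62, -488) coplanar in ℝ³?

No

A normal to the plane through P_1, P_2, P_3 is n = P_1P_2 × P_1P_3 = (21946, 22476, -13287).
The plane has equation n·P = 3175390. For P_4: n·P_4 = -264398.
-264398 ≠ 3175390, so P_4 is off the plane.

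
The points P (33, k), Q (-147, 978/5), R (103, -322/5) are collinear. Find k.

42/5

The three points are collinear iff det[PQ; PR] = 0.
This determinant is linear in k: (250)k + (-2100) = 0, so k = 42/5.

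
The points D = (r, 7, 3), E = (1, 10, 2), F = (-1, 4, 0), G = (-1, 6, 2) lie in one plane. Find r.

The points are coplanar iff DE · (DF × DG) = 0.
Expanding, this is linear in r: (8)r + (8) = 0.
So r = -1.

-1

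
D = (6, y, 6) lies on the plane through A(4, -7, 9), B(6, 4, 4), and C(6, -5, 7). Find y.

A normal to the plane is n = AB × AC = (-12, -6, -18).
D lies in the plane iff n · AD = 0.
This gives (-6)y + (-12) = 0, so y = -2.

-2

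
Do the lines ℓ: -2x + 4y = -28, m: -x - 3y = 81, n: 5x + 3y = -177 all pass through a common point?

Lines aᵢx + bᵢy = cᵢ with pairwise distinct directions are concurrent exactly when det[aᵢ bᵢ cᵢ] = 0.
Here the determinant is 0.
It vanishes, so the lines are concurrent at (-24, -19).

Yes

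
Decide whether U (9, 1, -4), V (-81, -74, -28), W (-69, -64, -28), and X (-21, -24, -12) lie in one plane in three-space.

The four points are coplanar iff the 3×3 determinant with rows UV, UW, UX is zero.
Rows: (-90, -75, -24), (-78, -65, -24), (-30, -25, -8).
Expanding along the first row: (-90)(-80) − (-75)(-96) + (-24)(0) = 0.
Zero determinant ⇒ coplanar.

Yes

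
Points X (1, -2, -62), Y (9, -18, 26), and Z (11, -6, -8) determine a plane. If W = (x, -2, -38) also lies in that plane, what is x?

A normal to the plane is n = XY × XZ = (-512, 448, 128).
W lies in the plane iff n · XW = 0.
This gives (-512)x + (3584) = 0, so x = 7.

7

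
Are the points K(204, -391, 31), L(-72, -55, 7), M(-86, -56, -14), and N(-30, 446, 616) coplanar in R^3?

A normal to the plane through K, L, M is n = KL × KM = (-7080, -5460, 4980).
The plane has equation n·P = 844920. For N: n·N = 844920.
Equal, so N lies in the plane and all four are coplanar.

Yes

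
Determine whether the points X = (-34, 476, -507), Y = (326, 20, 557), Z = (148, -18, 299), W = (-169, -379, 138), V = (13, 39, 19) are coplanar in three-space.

The plane through X, Y, Z has normal n = XY × XZ = (158080, -96512, -94848) and equation n·P = -3226496.
Checking the remaining points: n·W = -3226496, n·V = -3511040.
Since n·V = -3511040 ≠ -3226496, V is off the plane and the points are not all coplanar.

No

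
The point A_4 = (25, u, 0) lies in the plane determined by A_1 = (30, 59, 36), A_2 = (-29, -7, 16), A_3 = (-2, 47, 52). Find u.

23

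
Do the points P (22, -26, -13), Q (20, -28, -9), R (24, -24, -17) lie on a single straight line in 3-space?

Yes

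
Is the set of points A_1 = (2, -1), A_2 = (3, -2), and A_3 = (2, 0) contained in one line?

A_1A_2 = (1, -1), A_1A_3 = (0, 1).
Twice the signed area of △A_1A_2A_3 is (1)(1) − (-1)(0) = 1.
The area is nonzero, so the three points are not collinear.

No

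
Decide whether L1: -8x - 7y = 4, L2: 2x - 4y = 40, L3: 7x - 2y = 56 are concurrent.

No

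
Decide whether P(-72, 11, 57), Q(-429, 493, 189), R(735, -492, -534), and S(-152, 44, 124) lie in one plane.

Yes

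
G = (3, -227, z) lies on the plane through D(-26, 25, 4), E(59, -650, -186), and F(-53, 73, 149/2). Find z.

-119/2

Coplanarity requires DE · (DF × DG) = 0.
DE = (85, -675, -190), DF = (-27, 48, 141/2); the triple product is linear in z with coefficient -14145 and constant term -1683255/2.
Setting it to zero: z = -119/2.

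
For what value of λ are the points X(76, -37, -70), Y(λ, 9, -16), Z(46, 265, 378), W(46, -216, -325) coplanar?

136

The points are coplanar iff XY · (XZ × XW) = 0.
Expanding, this is linear in λ: (3182)λ + (-432752) = 0.
So λ = 136.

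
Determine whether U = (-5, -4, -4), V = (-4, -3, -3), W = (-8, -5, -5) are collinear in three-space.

No

UV = (1, 1, 1), UW = (-3, -1, -1).
UV × UW = (0, -2, 2).
The cross product is nonzero, so the points do not lie on one line.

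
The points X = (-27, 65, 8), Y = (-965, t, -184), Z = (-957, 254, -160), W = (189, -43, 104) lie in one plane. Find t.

281

Normal to plane XZW: n = (0, 52992, 59616); plane equation n·P = 3921408.
Requiring n·Y = 3921408: (52992)t + (-10969344) = 3921408.
So t = 281.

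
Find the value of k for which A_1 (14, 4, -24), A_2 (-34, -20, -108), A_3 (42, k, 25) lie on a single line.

18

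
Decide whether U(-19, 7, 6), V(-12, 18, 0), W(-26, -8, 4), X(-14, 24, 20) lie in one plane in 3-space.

Yes

A normal to the plane through U, V, W is n = UV × UW = (-112, 56, -28).
The plane has equation n·P = 2352. For X: n·X = 2352.
Equal, so X lies in the plane and all four are coplanar.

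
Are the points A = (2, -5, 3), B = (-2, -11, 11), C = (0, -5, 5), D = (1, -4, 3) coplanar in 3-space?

No

A normal to the plane through A, B, C is n = AB × AC = (-12, -8, -12).
The plane has equation n·P = -20. For D: n·D = -16.
-16 ≠ -20, so D is off the plane.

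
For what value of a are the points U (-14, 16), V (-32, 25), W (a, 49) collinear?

-80

The three points are collinear iff det[UV; UW] = 0.
This determinant is linear in a: (-9)a + (-720) = 0, so a = -80.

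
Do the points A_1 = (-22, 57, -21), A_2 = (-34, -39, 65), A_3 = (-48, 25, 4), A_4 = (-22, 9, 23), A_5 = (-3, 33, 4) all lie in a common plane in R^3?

The plane through A_1, A_2, A_3 has normal n = A_1A_2 × A_1A_3 = (352, -1936, -2112) and equation n·P = -73744.
Checking the remaining points: n·A_4 = -73744, n·A_5 = -73392.
Since n·A_5 = -73392 ≠ -73744, A_5 is off the plane and the points are not all coplanar.

No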